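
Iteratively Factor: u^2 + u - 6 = (u + 3)*(u - 2)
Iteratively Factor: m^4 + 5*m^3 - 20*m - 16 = (m + 4)*(m^3 + m^2 - 4*m - 4) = (m - 2)*(m + 4)*(m^2 + 3*m + 2) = (m - 2)*(m + 2)*(m + 4)*(m + 1)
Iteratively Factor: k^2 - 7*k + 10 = (k - 2)*(k - 5)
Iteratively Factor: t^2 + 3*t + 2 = (t + 1)*(t + 2)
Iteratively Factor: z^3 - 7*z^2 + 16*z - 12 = (z - 3)*(z^2 - 4*z + 4) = (z - 3)*(z - 2)*(z - 2)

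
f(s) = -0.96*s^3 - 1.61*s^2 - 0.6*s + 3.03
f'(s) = -2.88*s^2 - 3.22*s - 0.6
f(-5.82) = 141.24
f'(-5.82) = -79.41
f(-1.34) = 3.25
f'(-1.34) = -1.46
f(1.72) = -7.65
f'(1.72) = -14.66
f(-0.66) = 3.00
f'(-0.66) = 0.27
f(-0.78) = 2.97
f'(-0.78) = 0.16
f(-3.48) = 26.08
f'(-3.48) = -24.27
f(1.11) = -0.93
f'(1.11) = -7.72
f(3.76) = -73.02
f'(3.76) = -53.42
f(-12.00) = 1437.27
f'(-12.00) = -376.68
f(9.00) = -832.62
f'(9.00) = -262.86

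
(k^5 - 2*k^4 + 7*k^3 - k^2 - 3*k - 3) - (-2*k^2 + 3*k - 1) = k^5 - 2*k^4 + 7*k^3 + k^2 - 6*k - 2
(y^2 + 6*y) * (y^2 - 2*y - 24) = y^4 + 4*y^3 - 36*y^2 - 144*y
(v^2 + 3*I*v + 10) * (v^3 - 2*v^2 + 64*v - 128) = v^5 - 2*v^4 + 3*I*v^4 + 74*v^3 - 6*I*v^3 - 148*v^2 + 192*I*v^2 + 640*v - 384*I*v - 1280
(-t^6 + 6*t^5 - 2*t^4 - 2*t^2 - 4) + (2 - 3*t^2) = -t^6 + 6*t^5 - 2*t^4 - 5*t^2 - 2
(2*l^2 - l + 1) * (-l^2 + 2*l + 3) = -2*l^4 + 5*l^3 + 3*l^2 - l + 3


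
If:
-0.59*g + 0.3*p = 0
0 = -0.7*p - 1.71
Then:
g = -1.24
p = -2.44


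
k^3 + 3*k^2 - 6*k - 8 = (k - 2)*(k + 1)*(k + 4)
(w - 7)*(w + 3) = w^2 - 4*w - 21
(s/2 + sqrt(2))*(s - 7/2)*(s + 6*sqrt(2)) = s^3/2 - 7*s^2/4 + 4*sqrt(2)*s^2 - 14*sqrt(2)*s + 12*s - 42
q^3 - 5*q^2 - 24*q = q*(q - 8)*(q + 3)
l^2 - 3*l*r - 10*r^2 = (l - 5*r)*(l + 2*r)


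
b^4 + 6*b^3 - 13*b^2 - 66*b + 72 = (b - 3)*(b - 1)*(b + 4)*(b + 6)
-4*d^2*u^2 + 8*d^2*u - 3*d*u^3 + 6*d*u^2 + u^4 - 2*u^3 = u*(-4*d + u)*(d + u)*(u - 2)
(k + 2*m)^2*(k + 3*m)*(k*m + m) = k^4*m + 7*k^3*m^2 + k^3*m + 16*k^2*m^3 + 7*k^2*m^2 + 12*k*m^4 + 16*k*m^3 + 12*m^4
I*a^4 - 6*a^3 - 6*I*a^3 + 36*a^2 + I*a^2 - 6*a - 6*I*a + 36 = (a - 6)*(a + I)*(a + 6*I)*(I*a + 1)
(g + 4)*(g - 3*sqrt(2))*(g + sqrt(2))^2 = g^4 - sqrt(2)*g^3 + 4*g^3 - 10*g^2 - 4*sqrt(2)*g^2 - 40*g - 6*sqrt(2)*g - 24*sqrt(2)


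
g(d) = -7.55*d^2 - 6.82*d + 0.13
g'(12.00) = -188.02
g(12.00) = -1168.91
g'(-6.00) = 83.78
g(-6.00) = -230.75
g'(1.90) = -35.51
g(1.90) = -40.08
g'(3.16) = -54.54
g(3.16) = -96.81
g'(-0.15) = -4.56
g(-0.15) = 0.98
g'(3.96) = -66.62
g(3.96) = -145.27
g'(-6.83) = 96.31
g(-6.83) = -305.49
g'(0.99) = -21.77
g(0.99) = -14.02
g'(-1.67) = 18.40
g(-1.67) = -9.54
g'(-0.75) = 4.50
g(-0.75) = 1.00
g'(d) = -15.1*d - 6.82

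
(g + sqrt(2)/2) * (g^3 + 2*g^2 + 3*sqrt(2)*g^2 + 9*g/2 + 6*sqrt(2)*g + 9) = g^4 + 2*g^3 + 7*sqrt(2)*g^3/2 + 15*g^2/2 + 7*sqrt(2)*g^2 + 9*sqrt(2)*g/4 + 15*g + 9*sqrt(2)/2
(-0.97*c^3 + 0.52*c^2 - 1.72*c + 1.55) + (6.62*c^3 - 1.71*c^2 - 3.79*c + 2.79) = 5.65*c^3 - 1.19*c^2 - 5.51*c + 4.34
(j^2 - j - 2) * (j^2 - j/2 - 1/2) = j^4 - 3*j^3/2 - 2*j^2 + 3*j/2 + 1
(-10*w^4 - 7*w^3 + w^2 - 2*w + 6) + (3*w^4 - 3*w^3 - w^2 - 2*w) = -7*w^4 - 10*w^3 - 4*w + 6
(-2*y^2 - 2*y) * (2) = -4*y^2 - 4*y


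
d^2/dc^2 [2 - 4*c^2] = -8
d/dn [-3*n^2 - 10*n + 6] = -6*n - 10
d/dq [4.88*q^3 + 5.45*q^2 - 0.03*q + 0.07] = 14.64*q^2 + 10.9*q - 0.03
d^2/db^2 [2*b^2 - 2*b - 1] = 4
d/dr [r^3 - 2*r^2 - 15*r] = 3*r^2 - 4*r - 15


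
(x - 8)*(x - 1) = x^2 - 9*x + 8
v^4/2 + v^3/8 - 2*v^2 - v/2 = v*(v/2 + 1)*(v - 2)*(v + 1/4)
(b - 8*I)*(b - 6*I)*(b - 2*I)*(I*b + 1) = I*b^4 + 17*b^3 - 92*I*b^2 - 172*b + 96*I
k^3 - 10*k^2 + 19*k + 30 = (k - 6)*(k - 5)*(k + 1)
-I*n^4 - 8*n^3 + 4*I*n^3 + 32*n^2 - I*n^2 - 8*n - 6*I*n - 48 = (n - 3)*(n - 2)*(n - 8*I)*(-I*n - I)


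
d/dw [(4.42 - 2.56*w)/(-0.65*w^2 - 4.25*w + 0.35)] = (-1.664*w^2 + 5.746*w + 17.889)/(0.4225*w^4 + 5.525*w^3 + 17.6075*w^2 - 2.975*w + 0.1225)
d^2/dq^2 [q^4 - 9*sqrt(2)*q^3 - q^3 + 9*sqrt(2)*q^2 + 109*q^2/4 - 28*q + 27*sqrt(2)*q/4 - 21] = 12*q^2 - 54*sqrt(2)*q - 6*q + 18*sqrt(2) + 109/2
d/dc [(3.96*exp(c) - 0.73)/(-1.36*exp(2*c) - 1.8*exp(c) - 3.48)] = (5.3856*exp(2*c) - 1.9856*exp(c) - 15.0948)*exp(c)/(1.8496*exp(4*c) + 4.896*exp(3*c) + 12.7056*exp(2*c) + 12.528*exp(c) + 12.1104)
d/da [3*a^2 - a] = 6*a - 1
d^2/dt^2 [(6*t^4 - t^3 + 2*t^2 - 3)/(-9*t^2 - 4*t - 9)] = 2*(-486*t^6 - 648*t^5 - 1746*t^4 - 1721*t^3 - 1593*t^2 + 567*t - 357)/(729*t^6 + 972*t^5 + 2619*t^4 + 2008*t^3 + 2619*t^2 + 972*t + 729)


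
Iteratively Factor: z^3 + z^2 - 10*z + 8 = (z + 4)*(z^2 - 3*z + 2) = (z - 1)*(z + 4)*(z - 2)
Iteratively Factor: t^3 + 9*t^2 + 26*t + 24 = (t + 4)*(t^2 + 5*t + 6) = (t + 3)*(t + 4)*(t + 2)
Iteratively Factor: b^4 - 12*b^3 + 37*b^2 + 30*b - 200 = (b - 4)*(b^3 - 8*b^2 + 5*b + 50) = (b - 4)*(b + 2)*(b^2 - 10*b + 25) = (b - 5)*(b - 4)*(b + 2)*(b - 5)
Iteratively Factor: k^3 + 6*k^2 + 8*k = (k + 4)*(k^2 + 2*k) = k*(k + 4)*(k + 2)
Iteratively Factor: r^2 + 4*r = (r)*(r + 4)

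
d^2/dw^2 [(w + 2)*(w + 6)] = 2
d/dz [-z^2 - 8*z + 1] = -2*z - 8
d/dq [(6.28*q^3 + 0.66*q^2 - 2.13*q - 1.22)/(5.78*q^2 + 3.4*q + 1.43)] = (36.2984*q^4 + 42.704*q^3 + 41.4966*q^2 + 15.9908*q + 1.1021)/(33.4084*q^4 + 39.304*q^3 + 28.0908*q^2 + 9.724*q + 2.0449)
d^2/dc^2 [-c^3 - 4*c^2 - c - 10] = -6*c - 8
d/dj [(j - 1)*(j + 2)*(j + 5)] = 3*j^2 + 12*j + 3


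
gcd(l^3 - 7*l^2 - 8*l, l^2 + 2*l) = l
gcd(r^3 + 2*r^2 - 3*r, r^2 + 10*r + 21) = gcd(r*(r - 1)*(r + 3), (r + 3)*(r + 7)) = r + 3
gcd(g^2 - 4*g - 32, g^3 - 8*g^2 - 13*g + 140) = g + 4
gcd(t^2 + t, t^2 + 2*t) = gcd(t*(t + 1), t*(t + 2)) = t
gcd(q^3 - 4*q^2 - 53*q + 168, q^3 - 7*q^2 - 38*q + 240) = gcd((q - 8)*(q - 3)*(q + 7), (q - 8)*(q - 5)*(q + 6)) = q - 8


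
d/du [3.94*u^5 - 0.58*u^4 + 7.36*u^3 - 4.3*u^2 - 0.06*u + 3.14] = 19.7*u^4 - 2.32*u^3 + 22.08*u^2 - 8.6*u - 0.06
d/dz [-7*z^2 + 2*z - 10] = 2 - 14*z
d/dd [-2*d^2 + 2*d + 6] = 2 - 4*d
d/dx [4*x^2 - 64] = 8*x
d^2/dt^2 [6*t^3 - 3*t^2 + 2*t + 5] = 36*t - 6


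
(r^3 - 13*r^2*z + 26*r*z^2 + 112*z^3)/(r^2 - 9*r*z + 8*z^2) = (-r^2 + 5*r*z + 14*z^2)/(-r + z)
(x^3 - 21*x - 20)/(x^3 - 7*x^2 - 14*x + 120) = (x + 1)/(x - 6)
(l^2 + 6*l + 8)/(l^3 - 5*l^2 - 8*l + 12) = (l + 4)/(l^2 - 7*l + 6)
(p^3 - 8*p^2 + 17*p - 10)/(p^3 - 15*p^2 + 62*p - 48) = (p^2 - 7*p + 10)/(p^2 - 14*p + 48)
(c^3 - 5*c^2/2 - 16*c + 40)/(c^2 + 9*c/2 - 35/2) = (c^2 - 16)/(c + 7)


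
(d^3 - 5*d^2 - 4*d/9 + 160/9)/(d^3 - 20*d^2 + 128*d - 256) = (d^2 - d - 40/9)/(d^2 - 16*d + 64)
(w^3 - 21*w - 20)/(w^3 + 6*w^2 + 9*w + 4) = (w - 5)/(w + 1)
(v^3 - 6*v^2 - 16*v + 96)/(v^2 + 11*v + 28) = (v^2 - 10*v + 24)/(v + 7)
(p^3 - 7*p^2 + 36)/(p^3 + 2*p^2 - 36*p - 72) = (p - 3)/(p + 6)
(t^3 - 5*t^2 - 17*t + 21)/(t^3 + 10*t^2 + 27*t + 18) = (t^2 - 8*t + 7)/(t^2 + 7*t + 6)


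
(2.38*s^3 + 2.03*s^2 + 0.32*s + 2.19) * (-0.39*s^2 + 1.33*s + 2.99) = -0.9282*s^5 + 2.3737*s^4 + 9.6913*s^3 + 5.6412*s^2 + 3.8695*s + 6.5481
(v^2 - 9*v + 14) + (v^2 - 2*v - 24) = 2*v^2 - 11*v - 10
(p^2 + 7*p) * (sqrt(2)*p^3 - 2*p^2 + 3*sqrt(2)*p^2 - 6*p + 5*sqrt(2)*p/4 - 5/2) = sqrt(2)*p^5 - 2*p^4 + 10*sqrt(2)*p^4 - 20*p^3 + 89*sqrt(2)*p^3/4 - 89*p^2/2 + 35*sqrt(2)*p^2/4 - 35*p/2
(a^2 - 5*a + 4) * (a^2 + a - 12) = a^4 - 4*a^3 - 13*a^2 + 64*a - 48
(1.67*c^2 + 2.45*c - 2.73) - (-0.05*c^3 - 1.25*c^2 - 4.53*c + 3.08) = 0.05*c^3 + 2.92*c^2 + 6.98*c - 5.81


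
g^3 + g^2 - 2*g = g*(g - 1)*(g + 2)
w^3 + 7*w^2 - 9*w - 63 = (w - 3)*(w + 3)*(w + 7)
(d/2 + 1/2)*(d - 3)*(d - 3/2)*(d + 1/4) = d^4/2 - 13*d^3/8 - 7*d^2/16 + 9*d/4 + 9/16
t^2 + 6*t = t*(t + 6)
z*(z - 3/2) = z^2 - 3*z/2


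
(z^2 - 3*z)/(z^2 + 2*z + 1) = z*(z - 3)/(z^2 + 2*z + 1)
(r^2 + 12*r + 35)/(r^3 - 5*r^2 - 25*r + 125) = (r + 7)/(r^2 - 10*r + 25)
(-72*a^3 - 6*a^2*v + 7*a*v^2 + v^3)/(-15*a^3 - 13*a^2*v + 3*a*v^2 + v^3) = (24*a^2 + 10*a*v + v^2)/(5*a^2 + 6*a*v + v^2)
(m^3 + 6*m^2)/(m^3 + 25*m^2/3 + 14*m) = 3*m/(3*m + 7)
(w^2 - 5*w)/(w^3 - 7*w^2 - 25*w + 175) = w/(w^2 - 2*w - 35)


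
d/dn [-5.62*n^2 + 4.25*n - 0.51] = 4.25 - 11.24*n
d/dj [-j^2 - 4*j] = -2*j - 4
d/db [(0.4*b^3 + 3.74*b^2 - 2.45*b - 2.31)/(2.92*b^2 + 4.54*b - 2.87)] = (1.168*b^4 + 3.632*b^3 + 20.6896*b^2 - 7.9772*b + 17.5189)/(8.5264*b^4 + 26.5136*b^3 + 3.8508*b^2 - 26.0596*b + 8.2369)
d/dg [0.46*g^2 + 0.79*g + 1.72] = 0.92*g + 0.79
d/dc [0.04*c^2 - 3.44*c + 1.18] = 0.08*c - 3.44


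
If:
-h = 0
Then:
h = 0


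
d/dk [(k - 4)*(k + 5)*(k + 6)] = 3*k^2 + 14*k - 14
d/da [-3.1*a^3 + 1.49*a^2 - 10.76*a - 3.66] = -9.3*a^2 + 2.98*a - 10.76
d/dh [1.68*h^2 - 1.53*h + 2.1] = 3.36*h - 1.53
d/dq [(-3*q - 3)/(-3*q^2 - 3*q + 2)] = 3*(3*q^2 + 3*q - 3*(q + 1)*(2*q + 1) - 2)/(3*q^2 + 3*q - 2)^2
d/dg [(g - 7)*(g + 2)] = 2*g - 5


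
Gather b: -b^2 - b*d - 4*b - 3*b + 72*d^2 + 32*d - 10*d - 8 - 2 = -b^2 + b*(-d - 7) + 72*d^2 + 22*d - 10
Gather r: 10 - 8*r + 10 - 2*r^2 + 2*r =-2*r^2 - 6*r + 20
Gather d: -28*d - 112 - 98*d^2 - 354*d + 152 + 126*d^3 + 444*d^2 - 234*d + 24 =126*d^3 + 346*d^2 - 616*d + 64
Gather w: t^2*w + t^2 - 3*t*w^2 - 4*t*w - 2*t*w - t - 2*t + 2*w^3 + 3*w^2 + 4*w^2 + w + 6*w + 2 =t^2 - 3*t + 2*w^3 + w^2*(7 - 3*t) + w*(t^2 - 6*t + 7) + 2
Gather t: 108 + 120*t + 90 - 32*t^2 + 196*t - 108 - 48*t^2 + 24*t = -80*t^2 + 340*t + 90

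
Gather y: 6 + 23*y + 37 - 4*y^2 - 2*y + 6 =-4*y^2 + 21*y + 49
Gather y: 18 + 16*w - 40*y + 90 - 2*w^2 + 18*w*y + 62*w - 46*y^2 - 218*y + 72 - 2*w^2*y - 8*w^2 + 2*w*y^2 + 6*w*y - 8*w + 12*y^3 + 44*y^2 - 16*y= -10*w^2 + 70*w + 12*y^3 + y^2*(2*w - 2) + y*(-2*w^2 + 24*w - 274) + 180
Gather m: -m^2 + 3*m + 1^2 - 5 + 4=-m^2 + 3*m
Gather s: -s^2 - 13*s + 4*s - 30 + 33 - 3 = -s^2 - 9*s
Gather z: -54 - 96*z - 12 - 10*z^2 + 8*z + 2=-10*z^2 - 88*z - 64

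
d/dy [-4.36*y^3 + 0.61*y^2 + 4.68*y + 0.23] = -13.08*y^2 + 1.22*y + 4.68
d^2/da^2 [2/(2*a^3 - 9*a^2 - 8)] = 12*(-12*a^2*(a - 3)^2 + (3 - 2*a)*(-2*a^3 + 9*a^2 + 8))/(-2*a^3 + 9*a^2 + 8)^3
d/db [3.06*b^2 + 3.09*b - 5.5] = 6.12*b + 3.09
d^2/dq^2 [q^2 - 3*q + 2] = 2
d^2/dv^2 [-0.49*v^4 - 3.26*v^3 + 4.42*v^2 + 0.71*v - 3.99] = -5.88*v^2 - 19.56*v + 8.84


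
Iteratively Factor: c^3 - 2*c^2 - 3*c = (c + 1)*(c^2 - 3*c) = c*(c + 1)*(c - 3)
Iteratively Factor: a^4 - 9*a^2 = (a + 3)*(a^3 - 3*a^2) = a*(a + 3)*(a^2 - 3*a) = a^2*(a + 3)*(a - 3)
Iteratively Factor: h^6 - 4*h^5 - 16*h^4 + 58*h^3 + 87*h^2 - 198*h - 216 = (h - 3)*(h^5 - h^4 - 19*h^3 + h^2 + 90*h + 72) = (h - 3)*(h + 3)*(h^4 - 4*h^3 - 7*h^2 + 22*h + 24) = (h - 4)*(h - 3)*(h + 3)*(h^3 - 7*h - 6) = (h - 4)*(h - 3)*(h + 1)*(h + 3)*(h^2 - h - 6) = (h - 4)*(h - 3)^2*(h + 1)*(h + 3)*(h + 2)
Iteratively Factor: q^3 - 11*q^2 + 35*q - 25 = (q - 5)*(q^2 - 6*q + 5) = (q - 5)^2*(q - 1)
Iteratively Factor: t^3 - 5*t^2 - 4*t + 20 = (t - 2)*(t^2 - 3*t - 10) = (t - 5)*(t - 2)*(t + 2)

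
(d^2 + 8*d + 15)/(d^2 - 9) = (d + 5)/(d - 3)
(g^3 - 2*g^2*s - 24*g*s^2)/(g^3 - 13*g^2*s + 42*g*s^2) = (-g - 4*s)/(-g + 7*s)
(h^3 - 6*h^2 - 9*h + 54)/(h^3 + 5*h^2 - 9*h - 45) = (h - 6)/(h + 5)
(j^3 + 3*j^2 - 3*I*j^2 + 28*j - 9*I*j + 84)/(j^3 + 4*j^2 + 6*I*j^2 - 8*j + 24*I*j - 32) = (j^2 + j*(3 - 7*I) - 21*I)/(j^2 + 2*j*(2 + I) + 8*I)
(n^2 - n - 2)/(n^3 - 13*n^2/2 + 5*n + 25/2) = 2*(n - 2)/(2*n^2 - 15*n + 25)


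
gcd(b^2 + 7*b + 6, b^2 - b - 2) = b + 1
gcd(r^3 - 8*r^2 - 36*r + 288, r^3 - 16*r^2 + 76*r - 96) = r^2 - 14*r + 48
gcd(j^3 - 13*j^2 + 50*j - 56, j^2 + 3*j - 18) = 1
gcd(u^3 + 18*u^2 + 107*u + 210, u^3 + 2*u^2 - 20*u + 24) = u + 6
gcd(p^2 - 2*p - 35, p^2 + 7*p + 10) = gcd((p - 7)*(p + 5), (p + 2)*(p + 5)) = p + 5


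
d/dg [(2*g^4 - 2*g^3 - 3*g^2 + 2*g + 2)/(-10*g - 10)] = g*(-6*g^3 - 4*g^2 + 9*g + 6)/(10*(g^2 + 2*g + 1))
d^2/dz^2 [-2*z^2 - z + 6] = -4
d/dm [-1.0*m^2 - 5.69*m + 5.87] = -2.0*m - 5.69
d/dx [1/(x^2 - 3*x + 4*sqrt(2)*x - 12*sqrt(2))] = (-2*x - 4*sqrt(2) + 3)/(x^2 - 3*x + 4*sqrt(2)*x - 12*sqrt(2))^2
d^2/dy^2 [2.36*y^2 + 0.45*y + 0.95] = 4.72000000000000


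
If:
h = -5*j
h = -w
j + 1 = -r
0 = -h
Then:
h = 0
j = 0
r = -1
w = 0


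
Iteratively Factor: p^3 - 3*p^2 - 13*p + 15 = (p - 1)*(p^2 - 2*p - 15) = (p - 1)*(p + 3)*(p - 5)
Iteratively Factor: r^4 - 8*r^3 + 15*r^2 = (r)*(r^3 - 8*r^2 + 15*r) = r^2*(r^2 - 8*r + 15) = r^2*(r - 5)*(r - 3)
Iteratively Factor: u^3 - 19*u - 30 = (u + 3)*(u^2 - 3*u - 10) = (u + 2)*(u + 3)*(u - 5)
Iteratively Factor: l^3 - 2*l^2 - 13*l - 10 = (l - 5)*(l^2 + 3*l + 2) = (l - 5)*(l + 2)*(l + 1)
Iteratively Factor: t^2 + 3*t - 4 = (t - 1)*(t + 4)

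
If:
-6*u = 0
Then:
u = 0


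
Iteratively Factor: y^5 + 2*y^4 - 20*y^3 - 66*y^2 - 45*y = (y + 1)*(y^4 + y^3 - 21*y^2 - 45*y) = (y + 1)*(y + 3)*(y^3 - 2*y^2 - 15*y) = (y - 5)*(y + 1)*(y + 3)*(y^2 + 3*y) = (y - 5)*(y + 1)*(y + 3)^2*(y)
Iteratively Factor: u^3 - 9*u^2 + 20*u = (u)*(u^2 - 9*u + 20) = u*(u - 4)*(u - 5)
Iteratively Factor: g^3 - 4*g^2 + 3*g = (g)*(g^2 - 4*g + 3) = g*(g - 3)*(g - 1)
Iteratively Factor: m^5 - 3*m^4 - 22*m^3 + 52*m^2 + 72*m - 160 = (m - 2)*(m^4 - m^3 - 24*m^2 + 4*m + 80) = (m - 2)^2*(m^3 + m^2 - 22*m - 40) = (m - 5)*(m - 2)^2*(m^2 + 6*m + 8) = (m - 5)*(m - 2)^2*(m + 2)*(m + 4)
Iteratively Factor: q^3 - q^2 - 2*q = (q + 1)*(q^2 - 2*q) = (q - 2)*(q + 1)*(q)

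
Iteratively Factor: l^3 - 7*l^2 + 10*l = (l - 5)*(l^2 - 2*l) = (l - 5)*(l - 2)*(l)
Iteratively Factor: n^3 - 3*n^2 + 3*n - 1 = (n - 1)*(n^2 - 2*n + 1) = (n - 1)^2*(n - 1)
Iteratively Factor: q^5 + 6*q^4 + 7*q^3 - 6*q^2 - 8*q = (q + 1)*(q^4 + 5*q^3 + 2*q^2 - 8*q) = q*(q + 1)*(q^3 + 5*q^2 + 2*q - 8) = q*(q + 1)*(q + 4)*(q^2 + q - 2) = q*(q + 1)*(q + 2)*(q + 4)*(q - 1)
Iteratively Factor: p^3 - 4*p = (p + 2)*(p^2 - 2*p) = (p - 2)*(p + 2)*(p)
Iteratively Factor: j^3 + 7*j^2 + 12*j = (j + 3)*(j^2 + 4*j) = (j + 3)*(j + 4)*(j)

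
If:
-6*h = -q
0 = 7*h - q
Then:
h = 0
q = 0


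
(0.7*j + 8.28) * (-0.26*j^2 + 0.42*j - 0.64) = -0.182*j^3 - 1.8588*j^2 + 3.0296*j - 5.2992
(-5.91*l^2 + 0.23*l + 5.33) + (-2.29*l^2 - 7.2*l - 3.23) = -8.2*l^2 - 6.97*l + 2.1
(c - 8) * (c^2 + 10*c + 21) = c^3 + 2*c^2 - 59*c - 168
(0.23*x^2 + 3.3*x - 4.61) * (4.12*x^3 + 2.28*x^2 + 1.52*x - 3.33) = 0.9476*x^5 + 14.1204*x^4 - 11.1196*x^3 - 6.2607*x^2 - 17.9962*x + 15.3513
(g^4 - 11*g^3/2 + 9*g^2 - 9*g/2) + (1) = g^4 - 11*g^3/2 + 9*g^2 - 9*g/2 + 1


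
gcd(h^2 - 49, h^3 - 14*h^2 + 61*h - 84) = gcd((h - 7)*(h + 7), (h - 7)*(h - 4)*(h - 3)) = h - 7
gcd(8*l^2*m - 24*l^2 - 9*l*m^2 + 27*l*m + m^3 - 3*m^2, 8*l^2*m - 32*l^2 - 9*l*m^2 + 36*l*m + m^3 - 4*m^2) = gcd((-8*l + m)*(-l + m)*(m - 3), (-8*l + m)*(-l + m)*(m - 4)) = 8*l^2 - 9*l*m + m^2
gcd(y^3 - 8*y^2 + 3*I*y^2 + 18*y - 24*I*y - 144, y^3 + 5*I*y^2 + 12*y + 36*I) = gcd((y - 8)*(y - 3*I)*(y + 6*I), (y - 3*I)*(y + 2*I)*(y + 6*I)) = y^2 + 3*I*y + 18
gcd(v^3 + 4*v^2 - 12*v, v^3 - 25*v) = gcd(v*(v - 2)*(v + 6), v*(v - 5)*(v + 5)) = v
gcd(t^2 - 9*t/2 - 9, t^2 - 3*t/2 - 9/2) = t + 3/2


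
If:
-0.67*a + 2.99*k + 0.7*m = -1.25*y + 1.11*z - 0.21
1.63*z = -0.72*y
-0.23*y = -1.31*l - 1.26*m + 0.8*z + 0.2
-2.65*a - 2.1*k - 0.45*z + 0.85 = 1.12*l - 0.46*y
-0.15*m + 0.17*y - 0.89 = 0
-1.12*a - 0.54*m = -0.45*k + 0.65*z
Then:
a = 1.38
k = -1.25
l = 1.84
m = -2.09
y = 3.39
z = -1.50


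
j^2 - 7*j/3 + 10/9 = (j - 5/3)*(j - 2/3)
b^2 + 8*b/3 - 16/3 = (b - 4/3)*(b + 4)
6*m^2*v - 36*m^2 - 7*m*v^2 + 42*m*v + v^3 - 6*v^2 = (-6*m + v)*(-m + v)*(v - 6)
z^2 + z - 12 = (z - 3)*(z + 4)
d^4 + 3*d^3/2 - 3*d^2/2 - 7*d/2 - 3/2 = (d - 3/2)*(d + 1)^3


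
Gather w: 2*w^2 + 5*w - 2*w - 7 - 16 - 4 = 2*w^2 + 3*w - 27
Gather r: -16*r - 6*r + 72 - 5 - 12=55 - 22*r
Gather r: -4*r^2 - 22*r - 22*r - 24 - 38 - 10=-4*r^2 - 44*r - 72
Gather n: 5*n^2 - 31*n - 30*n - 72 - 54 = 5*n^2 - 61*n - 126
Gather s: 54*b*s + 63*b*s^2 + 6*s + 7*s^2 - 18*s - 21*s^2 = s^2*(63*b - 14) + s*(54*b - 12)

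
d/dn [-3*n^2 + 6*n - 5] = 6 - 6*n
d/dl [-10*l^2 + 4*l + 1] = 4 - 20*l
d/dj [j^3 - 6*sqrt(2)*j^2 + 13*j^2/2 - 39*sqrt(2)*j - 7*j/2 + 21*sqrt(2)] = 3*j^2 - 12*sqrt(2)*j + 13*j - 39*sqrt(2) - 7/2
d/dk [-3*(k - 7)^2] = 42 - 6*k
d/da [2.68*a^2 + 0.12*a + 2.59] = 5.36*a + 0.12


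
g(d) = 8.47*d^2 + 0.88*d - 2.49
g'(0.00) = 0.88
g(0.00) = -2.49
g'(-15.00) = -253.22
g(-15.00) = 1890.06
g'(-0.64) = -9.96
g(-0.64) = 0.42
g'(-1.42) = -23.17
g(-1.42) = 13.34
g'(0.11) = 2.74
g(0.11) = -2.29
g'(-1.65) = -27.07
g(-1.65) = 19.12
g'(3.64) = 62.54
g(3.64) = 112.94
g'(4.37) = 74.91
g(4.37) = 163.11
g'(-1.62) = -26.56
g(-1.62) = 18.31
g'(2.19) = 37.98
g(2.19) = 40.06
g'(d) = 16.94*d + 0.88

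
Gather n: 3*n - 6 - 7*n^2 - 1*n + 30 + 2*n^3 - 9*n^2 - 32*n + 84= 2*n^3 - 16*n^2 - 30*n + 108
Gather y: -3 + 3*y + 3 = 3*y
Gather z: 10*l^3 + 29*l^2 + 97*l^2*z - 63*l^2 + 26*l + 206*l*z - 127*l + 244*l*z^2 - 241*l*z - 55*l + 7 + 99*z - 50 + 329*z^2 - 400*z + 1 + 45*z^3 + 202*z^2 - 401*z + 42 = 10*l^3 - 34*l^2 - 156*l + 45*z^3 + z^2*(244*l + 531) + z*(97*l^2 - 35*l - 702)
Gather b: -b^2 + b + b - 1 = -b^2 + 2*b - 1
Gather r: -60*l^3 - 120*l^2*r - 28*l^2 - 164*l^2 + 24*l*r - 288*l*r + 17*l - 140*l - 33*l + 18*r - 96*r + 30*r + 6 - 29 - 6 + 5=-60*l^3 - 192*l^2 - 156*l + r*(-120*l^2 - 264*l - 48) - 24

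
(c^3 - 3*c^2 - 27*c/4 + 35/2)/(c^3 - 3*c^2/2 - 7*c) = (c^2 + c/2 - 5)/(c*(c + 2))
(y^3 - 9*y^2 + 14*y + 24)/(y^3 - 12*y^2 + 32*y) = (y^2 - 5*y - 6)/(y*(y - 8))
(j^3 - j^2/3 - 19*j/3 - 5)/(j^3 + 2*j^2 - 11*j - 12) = (j + 5/3)/(j + 4)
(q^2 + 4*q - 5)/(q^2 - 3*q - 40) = (q - 1)/(q - 8)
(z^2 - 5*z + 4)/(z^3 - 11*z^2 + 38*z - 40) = (z - 1)/(z^2 - 7*z + 10)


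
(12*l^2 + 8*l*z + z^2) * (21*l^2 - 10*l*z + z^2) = 252*l^4 + 48*l^3*z - 47*l^2*z^2 - 2*l*z^3 + z^4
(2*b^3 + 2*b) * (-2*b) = -4*b^4 - 4*b^2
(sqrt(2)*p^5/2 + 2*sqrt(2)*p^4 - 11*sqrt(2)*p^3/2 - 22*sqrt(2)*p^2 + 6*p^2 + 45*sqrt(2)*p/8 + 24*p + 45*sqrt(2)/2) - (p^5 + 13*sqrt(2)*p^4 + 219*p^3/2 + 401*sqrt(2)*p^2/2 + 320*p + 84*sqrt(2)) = -p^5 + sqrt(2)*p^5/2 - 11*sqrt(2)*p^4 - 219*p^3/2 - 11*sqrt(2)*p^3/2 - 445*sqrt(2)*p^2/2 + 6*p^2 - 296*p + 45*sqrt(2)*p/8 - 123*sqrt(2)/2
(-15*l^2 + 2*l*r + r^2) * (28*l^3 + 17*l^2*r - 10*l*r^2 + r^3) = -420*l^5 - 199*l^4*r + 212*l^3*r^2 - 18*l^2*r^3 - 8*l*r^4 + r^5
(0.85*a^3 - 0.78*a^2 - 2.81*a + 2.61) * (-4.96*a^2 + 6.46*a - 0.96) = -4.216*a^5 + 9.3598*a^4 + 8.0828*a^3 - 30.3494*a^2 + 19.5582*a - 2.5056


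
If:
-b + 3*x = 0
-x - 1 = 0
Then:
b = -3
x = -1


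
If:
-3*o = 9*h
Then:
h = -o/3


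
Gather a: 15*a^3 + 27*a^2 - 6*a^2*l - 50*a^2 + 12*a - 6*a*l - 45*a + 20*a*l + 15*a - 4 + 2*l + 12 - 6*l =15*a^3 + a^2*(-6*l - 23) + a*(14*l - 18) - 4*l + 8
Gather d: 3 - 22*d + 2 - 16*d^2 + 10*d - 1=-16*d^2 - 12*d + 4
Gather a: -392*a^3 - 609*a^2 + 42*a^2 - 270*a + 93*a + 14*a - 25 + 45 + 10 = -392*a^3 - 567*a^2 - 163*a + 30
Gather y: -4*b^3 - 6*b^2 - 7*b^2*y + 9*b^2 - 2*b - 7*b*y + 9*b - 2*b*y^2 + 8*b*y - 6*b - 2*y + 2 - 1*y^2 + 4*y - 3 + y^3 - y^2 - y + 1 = -4*b^3 + 3*b^2 + b + y^3 + y^2*(-2*b - 2) + y*(-7*b^2 + b + 1)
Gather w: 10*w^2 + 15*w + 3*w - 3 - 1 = 10*w^2 + 18*w - 4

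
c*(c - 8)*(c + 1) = c^3 - 7*c^2 - 8*c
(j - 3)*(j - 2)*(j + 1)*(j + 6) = j^4 + 2*j^3 - 23*j^2 + 12*j + 36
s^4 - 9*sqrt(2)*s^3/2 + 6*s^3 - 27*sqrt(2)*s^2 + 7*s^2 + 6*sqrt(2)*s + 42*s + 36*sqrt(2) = (s + 6)*(s - 3*sqrt(2))*(s - 2*sqrt(2))*(s + sqrt(2)/2)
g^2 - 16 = (g - 4)*(g + 4)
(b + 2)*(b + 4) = b^2 + 6*b + 8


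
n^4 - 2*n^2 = n^2*(n - sqrt(2))*(n + sqrt(2))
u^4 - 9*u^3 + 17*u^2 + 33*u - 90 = (u - 5)*(u - 3)^2*(u + 2)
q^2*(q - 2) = q^3 - 2*q^2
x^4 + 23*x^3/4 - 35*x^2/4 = x^2*(x - 5/4)*(x + 7)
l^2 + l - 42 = (l - 6)*(l + 7)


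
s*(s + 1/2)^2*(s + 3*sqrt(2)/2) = s^4 + s^3 + 3*sqrt(2)*s^3/2 + s^2/4 + 3*sqrt(2)*s^2/2 + 3*sqrt(2)*s/8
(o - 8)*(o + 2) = o^2 - 6*o - 16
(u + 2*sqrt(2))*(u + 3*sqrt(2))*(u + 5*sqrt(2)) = u^3 + 10*sqrt(2)*u^2 + 62*u + 60*sqrt(2)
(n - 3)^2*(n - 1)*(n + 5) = n^4 - 2*n^3 - 20*n^2 + 66*n - 45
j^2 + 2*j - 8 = (j - 2)*(j + 4)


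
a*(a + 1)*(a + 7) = a^3 + 8*a^2 + 7*a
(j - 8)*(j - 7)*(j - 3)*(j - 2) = j^4 - 20*j^3 + 137*j^2 - 370*j + 336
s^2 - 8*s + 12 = (s - 6)*(s - 2)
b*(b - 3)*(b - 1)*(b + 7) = b^4 + 3*b^3 - 25*b^2 + 21*b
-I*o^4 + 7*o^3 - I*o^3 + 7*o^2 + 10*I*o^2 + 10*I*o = o*(o + 2*I)*(o + 5*I)*(-I*o - I)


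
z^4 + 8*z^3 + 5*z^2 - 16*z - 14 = (z + 1)*(z + 7)*(z - sqrt(2))*(z + sqrt(2))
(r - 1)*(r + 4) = r^2 + 3*r - 4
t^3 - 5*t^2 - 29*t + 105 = (t - 7)*(t - 3)*(t + 5)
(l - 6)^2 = l^2 - 12*l + 36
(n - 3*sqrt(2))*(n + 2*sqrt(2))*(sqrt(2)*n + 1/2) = sqrt(2)*n^3 - 3*n^2/2 - 25*sqrt(2)*n/2 - 6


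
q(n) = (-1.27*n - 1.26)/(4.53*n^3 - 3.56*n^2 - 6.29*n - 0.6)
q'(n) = (-1.27*n - 1.26)*(-13.59*n^2 + 7.12*n + 6.29)/(4.53*n^3 - 3.56*n^2 - 6.29*n - 0.6)^2 - 1.27/(4.53*n^3 - 3.56*n^2 - 6.29*n - 0.6)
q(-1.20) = -0.04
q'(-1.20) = 0.05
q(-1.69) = -0.04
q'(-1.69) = -0.02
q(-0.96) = 0.02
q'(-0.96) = 0.84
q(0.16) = 0.87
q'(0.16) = -2.92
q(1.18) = 0.50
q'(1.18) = 0.61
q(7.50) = -0.01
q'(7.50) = 0.00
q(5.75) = -0.01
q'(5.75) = 0.01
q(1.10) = 0.46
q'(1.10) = 0.40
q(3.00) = -0.07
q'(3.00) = 0.08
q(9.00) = -0.00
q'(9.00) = 0.00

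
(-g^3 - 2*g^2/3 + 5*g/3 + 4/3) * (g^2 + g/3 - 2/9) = -g^5 - g^4 + 5*g^3/3 + 55*g^2/27 + 2*g/27 - 8/27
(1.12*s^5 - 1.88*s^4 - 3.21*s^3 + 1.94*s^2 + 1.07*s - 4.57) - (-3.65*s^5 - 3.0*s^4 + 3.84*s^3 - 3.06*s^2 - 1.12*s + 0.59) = 4.77*s^5 + 1.12*s^4 - 7.05*s^3 + 5.0*s^2 + 2.19*s - 5.16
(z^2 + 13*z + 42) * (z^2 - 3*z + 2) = z^4 + 10*z^3 + 5*z^2 - 100*z + 84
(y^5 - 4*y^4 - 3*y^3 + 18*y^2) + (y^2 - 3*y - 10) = y^5 - 4*y^4 - 3*y^3 + 19*y^2 - 3*y - 10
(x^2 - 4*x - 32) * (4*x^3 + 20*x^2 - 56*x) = 4*x^5 + 4*x^4 - 264*x^3 - 416*x^2 + 1792*x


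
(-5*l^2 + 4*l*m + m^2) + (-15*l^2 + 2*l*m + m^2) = -20*l^2 + 6*l*m + 2*m^2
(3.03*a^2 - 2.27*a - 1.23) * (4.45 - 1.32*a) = -3.9996*a^3 + 16.4799*a^2 - 8.4779*a - 5.4735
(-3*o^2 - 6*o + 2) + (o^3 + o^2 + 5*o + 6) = o^3 - 2*o^2 - o + 8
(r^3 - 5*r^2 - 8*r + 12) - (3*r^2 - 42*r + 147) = r^3 - 8*r^2 + 34*r - 135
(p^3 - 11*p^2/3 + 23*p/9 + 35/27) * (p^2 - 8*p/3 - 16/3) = p^5 - 19*p^4/3 + 7*p^3 + 379*p^2/27 - 1384*p/81 - 560/81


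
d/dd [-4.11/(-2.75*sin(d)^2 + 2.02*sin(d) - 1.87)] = (8.3022 - 22.605*sin(d))*cos(d)/(2.75*sin(d)^2 - 2.02*sin(d) + 1.87)^2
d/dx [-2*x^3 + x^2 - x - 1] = -6*x^2 + 2*x - 1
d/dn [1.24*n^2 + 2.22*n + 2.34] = 2.48*n + 2.22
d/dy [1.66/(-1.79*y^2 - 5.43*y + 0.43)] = (5.9428*y + 9.0138)/(1.79*y^2 + 5.43*y - 0.43)^2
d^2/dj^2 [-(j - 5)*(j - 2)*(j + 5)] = 4 - 6*j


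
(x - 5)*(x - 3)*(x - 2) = x^3 - 10*x^2 + 31*x - 30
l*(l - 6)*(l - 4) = l^3 - 10*l^2 + 24*l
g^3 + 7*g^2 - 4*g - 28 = (g - 2)*(g + 2)*(g + 7)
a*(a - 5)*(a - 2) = a^3 - 7*a^2 + 10*a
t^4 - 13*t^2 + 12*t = t*(t - 3)*(t - 1)*(t + 4)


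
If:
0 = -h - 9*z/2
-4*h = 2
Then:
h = -1/2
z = 1/9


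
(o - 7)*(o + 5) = o^2 - 2*o - 35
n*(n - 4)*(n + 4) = n^3 - 16*n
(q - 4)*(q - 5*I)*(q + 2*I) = q^3 - 4*q^2 - 3*I*q^2 + 10*q + 12*I*q - 40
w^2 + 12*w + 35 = (w + 5)*(w + 7)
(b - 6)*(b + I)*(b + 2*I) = b^3 - 6*b^2 + 3*I*b^2 - 2*b - 18*I*b + 12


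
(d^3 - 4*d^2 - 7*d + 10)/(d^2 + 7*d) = (d^3 - 4*d^2 - 7*d + 10)/(d*(d + 7))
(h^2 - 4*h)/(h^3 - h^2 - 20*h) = (4 - h)/(-h^2 + h + 20)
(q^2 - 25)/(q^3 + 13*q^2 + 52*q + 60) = (q - 5)/(q^2 + 8*q + 12)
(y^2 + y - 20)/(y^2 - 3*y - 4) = (y + 5)/(y + 1)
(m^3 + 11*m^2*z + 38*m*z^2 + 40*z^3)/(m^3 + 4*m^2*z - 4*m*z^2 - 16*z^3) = (-m - 5*z)/(-m + 2*z)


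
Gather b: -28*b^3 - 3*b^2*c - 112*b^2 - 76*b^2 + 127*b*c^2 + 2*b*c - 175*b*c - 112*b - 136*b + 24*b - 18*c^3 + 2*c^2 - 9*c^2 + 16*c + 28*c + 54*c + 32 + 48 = -28*b^3 + b^2*(-3*c - 188) + b*(127*c^2 - 173*c - 224) - 18*c^3 - 7*c^2 + 98*c + 80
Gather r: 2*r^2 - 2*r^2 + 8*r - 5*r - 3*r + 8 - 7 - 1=0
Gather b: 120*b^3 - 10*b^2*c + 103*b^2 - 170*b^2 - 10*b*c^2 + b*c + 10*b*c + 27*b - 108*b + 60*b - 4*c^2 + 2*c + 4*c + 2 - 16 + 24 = 120*b^3 + b^2*(-10*c - 67) + b*(-10*c^2 + 11*c - 21) - 4*c^2 + 6*c + 10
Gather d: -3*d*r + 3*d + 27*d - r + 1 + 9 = d*(30 - 3*r) - r + 10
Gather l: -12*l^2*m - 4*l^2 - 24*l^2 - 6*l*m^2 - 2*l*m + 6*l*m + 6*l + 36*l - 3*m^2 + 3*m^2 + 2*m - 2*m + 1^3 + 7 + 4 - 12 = l^2*(-12*m - 28) + l*(-6*m^2 + 4*m + 42)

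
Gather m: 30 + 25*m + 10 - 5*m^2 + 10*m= -5*m^2 + 35*m + 40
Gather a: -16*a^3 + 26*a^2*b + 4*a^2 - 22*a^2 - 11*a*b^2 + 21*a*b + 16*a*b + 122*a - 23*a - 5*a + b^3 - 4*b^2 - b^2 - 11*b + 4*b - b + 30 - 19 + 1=-16*a^3 + a^2*(26*b - 18) + a*(-11*b^2 + 37*b + 94) + b^3 - 5*b^2 - 8*b + 12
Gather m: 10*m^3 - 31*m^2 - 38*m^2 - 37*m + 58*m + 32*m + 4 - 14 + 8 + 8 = 10*m^3 - 69*m^2 + 53*m + 6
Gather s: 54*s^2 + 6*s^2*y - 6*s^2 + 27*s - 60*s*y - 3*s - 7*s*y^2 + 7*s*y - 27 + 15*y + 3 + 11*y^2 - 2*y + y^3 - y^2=s^2*(6*y + 48) + s*(-7*y^2 - 53*y + 24) + y^3 + 10*y^2 + 13*y - 24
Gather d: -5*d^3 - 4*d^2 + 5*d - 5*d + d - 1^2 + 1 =-5*d^3 - 4*d^2 + d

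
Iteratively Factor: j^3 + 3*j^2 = (j)*(j^2 + 3*j) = j^2*(j + 3)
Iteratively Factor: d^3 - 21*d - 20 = (d + 4)*(d^2 - 4*d - 5) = (d - 5)*(d + 4)*(d + 1)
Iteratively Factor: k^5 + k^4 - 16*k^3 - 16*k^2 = (k)*(k^4 + k^3 - 16*k^2 - 16*k) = k*(k + 1)*(k^3 - 16*k) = k^2*(k + 1)*(k^2 - 16) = k^2*(k + 1)*(k + 4)*(k - 4)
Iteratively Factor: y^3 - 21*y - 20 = (y + 4)*(y^2 - 4*y - 5) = (y + 1)*(y + 4)*(y - 5)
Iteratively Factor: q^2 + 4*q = (q)*(q + 4)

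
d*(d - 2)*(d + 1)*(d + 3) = d^4 + 2*d^3 - 5*d^2 - 6*d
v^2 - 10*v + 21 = (v - 7)*(v - 3)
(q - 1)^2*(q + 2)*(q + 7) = q^4 + 7*q^3 - 3*q^2 - 19*q + 14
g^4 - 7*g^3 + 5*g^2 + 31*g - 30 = (g - 5)*(g - 3)*(g - 1)*(g + 2)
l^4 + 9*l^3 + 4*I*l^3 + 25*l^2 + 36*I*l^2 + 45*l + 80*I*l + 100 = (l + 4)*(l + 5)*(l - I)*(l + 5*I)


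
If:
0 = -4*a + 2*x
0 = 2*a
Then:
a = 0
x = 0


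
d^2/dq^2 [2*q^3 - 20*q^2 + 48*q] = 12*q - 40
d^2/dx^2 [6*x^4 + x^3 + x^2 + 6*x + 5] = 72*x^2 + 6*x + 2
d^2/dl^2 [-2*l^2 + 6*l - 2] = -4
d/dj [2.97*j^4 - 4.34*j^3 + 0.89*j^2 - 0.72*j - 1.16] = 11.88*j^3 - 13.02*j^2 + 1.78*j - 0.72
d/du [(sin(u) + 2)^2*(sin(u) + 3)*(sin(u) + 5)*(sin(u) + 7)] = (5*sin(u)^4 + 76*sin(u)^3 + 405*sin(u)^2 + 898*sin(u) + 704)*cos(u)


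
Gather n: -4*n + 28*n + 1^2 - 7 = 24*n - 6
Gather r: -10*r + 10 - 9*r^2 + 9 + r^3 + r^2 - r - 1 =r^3 - 8*r^2 - 11*r + 18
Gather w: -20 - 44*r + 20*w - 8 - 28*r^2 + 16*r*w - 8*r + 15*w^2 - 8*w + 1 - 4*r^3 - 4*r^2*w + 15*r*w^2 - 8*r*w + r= -4*r^3 - 28*r^2 - 51*r + w^2*(15*r + 15) + w*(-4*r^2 + 8*r + 12) - 27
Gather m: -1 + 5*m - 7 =5*m - 8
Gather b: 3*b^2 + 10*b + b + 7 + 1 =3*b^2 + 11*b + 8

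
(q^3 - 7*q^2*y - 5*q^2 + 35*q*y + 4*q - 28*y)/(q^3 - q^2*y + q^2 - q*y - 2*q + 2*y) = (-q^2 + 7*q*y + 4*q - 28*y)/(-q^2 + q*y - 2*q + 2*y)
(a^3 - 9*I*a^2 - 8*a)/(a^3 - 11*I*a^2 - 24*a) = (a - I)/(a - 3*I)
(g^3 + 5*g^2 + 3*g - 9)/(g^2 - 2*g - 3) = (-g^3 - 5*g^2 - 3*g + 9)/(-g^2 + 2*g + 3)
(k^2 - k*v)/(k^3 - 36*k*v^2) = (k - v)/(k^2 - 36*v^2)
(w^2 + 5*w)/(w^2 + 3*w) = (w + 5)/(w + 3)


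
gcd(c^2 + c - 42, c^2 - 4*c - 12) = c - 6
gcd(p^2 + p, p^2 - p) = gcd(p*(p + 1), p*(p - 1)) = p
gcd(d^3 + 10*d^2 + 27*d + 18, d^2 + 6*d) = d + 6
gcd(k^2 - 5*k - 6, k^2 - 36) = k - 6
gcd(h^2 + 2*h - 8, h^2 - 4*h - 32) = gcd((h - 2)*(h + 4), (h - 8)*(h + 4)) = h + 4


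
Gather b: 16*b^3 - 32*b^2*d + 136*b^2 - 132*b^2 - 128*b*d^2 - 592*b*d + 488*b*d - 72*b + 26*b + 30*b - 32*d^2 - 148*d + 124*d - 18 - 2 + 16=16*b^3 + b^2*(4 - 32*d) + b*(-128*d^2 - 104*d - 16) - 32*d^2 - 24*d - 4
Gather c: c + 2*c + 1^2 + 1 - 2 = 3*c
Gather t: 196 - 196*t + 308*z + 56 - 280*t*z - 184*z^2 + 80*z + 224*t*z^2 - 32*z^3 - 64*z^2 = t*(224*z^2 - 280*z - 196) - 32*z^3 - 248*z^2 + 388*z + 252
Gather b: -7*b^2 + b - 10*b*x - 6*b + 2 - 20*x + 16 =-7*b^2 + b*(-10*x - 5) - 20*x + 18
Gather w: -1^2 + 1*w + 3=w + 2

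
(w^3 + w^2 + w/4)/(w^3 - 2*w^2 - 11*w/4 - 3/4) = w/(w - 3)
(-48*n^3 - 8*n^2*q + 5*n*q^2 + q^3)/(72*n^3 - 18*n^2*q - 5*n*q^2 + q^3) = (4*n + q)/(-6*n + q)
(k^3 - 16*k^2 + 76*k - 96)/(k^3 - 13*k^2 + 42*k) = (k^2 - 10*k + 16)/(k*(k - 7))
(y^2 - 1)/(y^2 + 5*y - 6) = (y + 1)/(y + 6)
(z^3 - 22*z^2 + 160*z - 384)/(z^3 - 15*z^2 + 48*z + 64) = (z - 6)/(z + 1)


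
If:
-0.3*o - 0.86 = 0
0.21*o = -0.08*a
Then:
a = 7.52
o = -2.87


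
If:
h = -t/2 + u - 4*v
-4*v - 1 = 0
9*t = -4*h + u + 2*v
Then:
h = 17*u/14 + 37/28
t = -3*u/7 - 9/14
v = -1/4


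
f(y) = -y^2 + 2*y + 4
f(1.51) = 4.74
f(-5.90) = -42.61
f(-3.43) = -14.62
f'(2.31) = -2.62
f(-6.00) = -44.00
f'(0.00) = 2.00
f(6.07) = -20.70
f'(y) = 2 - 2*y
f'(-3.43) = 8.86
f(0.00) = 4.00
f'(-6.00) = 14.00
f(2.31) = 3.28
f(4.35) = -6.22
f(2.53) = 2.66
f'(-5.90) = 13.80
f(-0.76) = 1.90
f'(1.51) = -1.02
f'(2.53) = -3.06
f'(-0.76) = 3.52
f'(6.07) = -10.14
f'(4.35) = -6.70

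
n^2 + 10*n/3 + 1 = (n + 1/3)*(n + 3)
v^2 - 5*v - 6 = (v - 6)*(v + 1)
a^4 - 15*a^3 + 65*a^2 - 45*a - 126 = (a - 7)*(a - 6)*(a - 3)*(a + 1)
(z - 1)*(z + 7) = z^2 + 6*z - 7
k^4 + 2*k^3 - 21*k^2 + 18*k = k*(k - 3)*(k - 1)*(k + 6)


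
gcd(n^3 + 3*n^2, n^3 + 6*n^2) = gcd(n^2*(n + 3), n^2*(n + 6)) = n^2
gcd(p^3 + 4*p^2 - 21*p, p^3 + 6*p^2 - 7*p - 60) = p - 3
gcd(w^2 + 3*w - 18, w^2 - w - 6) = w - 3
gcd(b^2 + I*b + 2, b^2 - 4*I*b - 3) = b - I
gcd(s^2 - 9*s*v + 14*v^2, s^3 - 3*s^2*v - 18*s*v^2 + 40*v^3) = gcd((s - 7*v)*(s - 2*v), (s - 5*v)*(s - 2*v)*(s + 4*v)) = s - 2*v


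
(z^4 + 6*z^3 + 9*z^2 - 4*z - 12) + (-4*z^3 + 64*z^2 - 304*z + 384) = z^4 + 2*z^3 + 73*z^2 - 308*z + 372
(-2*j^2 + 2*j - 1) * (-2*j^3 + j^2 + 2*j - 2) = 4*j^5 - 6*j^4 + 7*j^2 - 6*j + 2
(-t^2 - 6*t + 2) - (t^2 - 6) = -2*t^2 - 6*t + 8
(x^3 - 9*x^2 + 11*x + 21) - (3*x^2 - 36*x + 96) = x^3 - 12*x^2 + 47*x - 75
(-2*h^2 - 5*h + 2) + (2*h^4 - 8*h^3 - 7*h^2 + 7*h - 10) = 2*h^4 - 8*h^3 - 9*h^2 + 2*h - 8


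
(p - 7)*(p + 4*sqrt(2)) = p^2 - 7*p + 4*sqrt(2)*p - 28*sqrt(2)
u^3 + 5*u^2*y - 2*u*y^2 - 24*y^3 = (u - 2*y)*(u + 3*y)*(u + 4*y)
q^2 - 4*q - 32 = (q - 8)*(q + 4)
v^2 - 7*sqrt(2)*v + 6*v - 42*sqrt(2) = (v + 6)*(v - 7*sqrt(2))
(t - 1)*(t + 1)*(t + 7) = t^3 + 7*t^2 - t - 7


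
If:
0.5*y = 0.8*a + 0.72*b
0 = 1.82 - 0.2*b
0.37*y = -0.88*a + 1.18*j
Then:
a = 0.625*y - 8.19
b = 9.10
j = 0.779661016949153*y - 6.10779661016949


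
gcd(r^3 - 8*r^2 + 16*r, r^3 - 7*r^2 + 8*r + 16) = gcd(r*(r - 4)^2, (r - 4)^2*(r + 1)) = r^2 - 8*r + 16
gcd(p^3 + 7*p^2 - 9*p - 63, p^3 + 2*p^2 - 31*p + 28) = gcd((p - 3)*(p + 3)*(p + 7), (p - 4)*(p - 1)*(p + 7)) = p + 7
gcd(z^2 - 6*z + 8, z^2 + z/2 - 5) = z - 2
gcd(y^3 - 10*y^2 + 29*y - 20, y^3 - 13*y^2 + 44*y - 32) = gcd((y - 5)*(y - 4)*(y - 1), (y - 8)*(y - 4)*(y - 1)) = y^2 - 5*y + 4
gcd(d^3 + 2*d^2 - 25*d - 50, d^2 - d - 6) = d + 2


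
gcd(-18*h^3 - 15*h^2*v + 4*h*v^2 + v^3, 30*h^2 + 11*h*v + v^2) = 6*h + v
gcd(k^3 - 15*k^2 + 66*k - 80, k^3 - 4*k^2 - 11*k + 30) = k^2 - 7*k + 10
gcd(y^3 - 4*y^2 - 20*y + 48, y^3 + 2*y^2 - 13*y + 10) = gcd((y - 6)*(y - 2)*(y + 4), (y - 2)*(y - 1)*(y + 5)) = y - 2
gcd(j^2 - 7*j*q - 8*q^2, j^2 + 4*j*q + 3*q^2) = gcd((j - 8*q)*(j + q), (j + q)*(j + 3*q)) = j + q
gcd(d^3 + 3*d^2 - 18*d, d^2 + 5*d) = d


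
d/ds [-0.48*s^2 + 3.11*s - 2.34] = 3.11 - 0.96*s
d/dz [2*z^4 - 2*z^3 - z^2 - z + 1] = 8*z^3 - 6*z^2 - 2*z - 1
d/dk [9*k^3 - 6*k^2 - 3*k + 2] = 27*k^2 - 12*k - 3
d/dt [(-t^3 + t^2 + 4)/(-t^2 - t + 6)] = (t^2 + 6*t + 1)/(t^2 + 6*t + 9)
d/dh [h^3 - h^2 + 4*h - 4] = 3*h^2 - 2*h + 4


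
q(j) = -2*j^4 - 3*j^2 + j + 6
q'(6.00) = -1763.00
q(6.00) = -2688.00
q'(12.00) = -13895.00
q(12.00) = -41886.00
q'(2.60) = -155.21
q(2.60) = -103.08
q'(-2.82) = 197.33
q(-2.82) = -147.16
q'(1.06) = -14.89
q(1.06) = 1.16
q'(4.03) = -546.79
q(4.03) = -566.23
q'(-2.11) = 88.81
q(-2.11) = -49.11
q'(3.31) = -308.98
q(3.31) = -263.63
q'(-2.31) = 113.47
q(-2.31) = -69.27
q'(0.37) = -1.63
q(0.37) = 5.92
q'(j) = -8*j^3 - 6*j + 1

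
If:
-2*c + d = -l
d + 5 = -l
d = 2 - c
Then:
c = -5/2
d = 9/2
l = -19/2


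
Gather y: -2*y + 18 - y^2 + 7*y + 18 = -y^2 + 5*y + 36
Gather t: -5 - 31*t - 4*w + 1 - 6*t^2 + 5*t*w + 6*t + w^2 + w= -6*t^2 + t*(5*w - 25) + w^2 - 3*w - 4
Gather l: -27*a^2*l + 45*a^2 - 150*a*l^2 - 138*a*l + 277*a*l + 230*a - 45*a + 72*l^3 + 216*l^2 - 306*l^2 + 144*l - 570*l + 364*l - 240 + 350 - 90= 45*a^2 + 185*a + 72*l^3 + l^2*(-150*a - 90) + l*(-27*a^2 + 139*a - 62) + 20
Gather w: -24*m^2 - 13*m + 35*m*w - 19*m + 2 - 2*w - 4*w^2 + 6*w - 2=-24*m^2 - 32*m - 4*w^2 + w*(35*m + 4)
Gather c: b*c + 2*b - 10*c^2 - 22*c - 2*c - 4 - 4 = 2*b - 10*c^2 + c*(b - 24) - 8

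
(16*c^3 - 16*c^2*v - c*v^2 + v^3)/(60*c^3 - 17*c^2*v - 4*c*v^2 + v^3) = (4*c^2 - 5*c*v + v^2)/(15*c^2 - 8*c*v + v^2)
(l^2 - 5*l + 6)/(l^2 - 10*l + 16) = (l - 3)/(l - 8)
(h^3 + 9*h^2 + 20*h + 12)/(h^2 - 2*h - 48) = (h^2 + 3*h + 2)/(h - 8)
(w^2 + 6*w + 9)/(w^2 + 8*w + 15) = (w + 3)/(w + 5)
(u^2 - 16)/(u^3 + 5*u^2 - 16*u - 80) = 1/(u + 5)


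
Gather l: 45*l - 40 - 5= 45*l - 45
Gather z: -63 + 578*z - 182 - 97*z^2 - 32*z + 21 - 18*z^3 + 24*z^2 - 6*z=-18*z^3 - 73*z^2 + 540*z - 224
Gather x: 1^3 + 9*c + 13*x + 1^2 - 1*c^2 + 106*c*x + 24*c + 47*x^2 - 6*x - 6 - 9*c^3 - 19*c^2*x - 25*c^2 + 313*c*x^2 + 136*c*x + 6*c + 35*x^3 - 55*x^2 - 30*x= -9*c^3 - 26*c^2 + 39*c + 35*x^3 + x^2*(313*c - 8) + x*(-19*c^2 + 242*c - 23) - 4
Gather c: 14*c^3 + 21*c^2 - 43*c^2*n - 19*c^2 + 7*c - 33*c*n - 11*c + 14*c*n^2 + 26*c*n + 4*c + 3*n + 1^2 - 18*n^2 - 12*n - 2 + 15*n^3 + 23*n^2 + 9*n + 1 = 14*c^3 + c^2*(2 - 43*n) + c*(14*n^2 - 7*n) + 15*n^3 + 5*n^2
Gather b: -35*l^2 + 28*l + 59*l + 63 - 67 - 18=-35*l^2 + 87*l - 22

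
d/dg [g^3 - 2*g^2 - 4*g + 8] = 3*g^2 - 4*g - 4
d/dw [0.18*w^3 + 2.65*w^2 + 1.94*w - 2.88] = 0.54*w^2 + 5.3*w + 1.94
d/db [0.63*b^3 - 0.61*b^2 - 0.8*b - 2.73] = 1.89*b^2 - 1.22*b - 0.8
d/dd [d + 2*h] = 1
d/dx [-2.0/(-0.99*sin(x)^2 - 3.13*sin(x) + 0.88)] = -(3.96*sin(x) + 6.26)*cos(x)/(0.99*sin(x)^2 + 3.13*sin(x) - 0.88)^2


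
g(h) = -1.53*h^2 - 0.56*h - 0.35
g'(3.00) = -9.74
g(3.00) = -15.80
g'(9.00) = -28.10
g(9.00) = -129.32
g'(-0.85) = 2.04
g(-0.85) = -0.98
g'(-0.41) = 0.69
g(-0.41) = -0.38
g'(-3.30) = 9.54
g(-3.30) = -15.16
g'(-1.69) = 4.61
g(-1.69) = -3.77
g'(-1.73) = 4.73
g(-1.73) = -3.96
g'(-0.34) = 0.48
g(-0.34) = -0.34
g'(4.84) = -15.37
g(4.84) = -38.90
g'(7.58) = -23.75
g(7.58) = -92.50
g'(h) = -3.06*h - 0.56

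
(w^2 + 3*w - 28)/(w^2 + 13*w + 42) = (w - 4)/(w + 6)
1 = 1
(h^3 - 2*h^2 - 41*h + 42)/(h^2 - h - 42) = h - 1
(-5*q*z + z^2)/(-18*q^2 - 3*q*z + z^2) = z*(5*q - z)/(18*q^2 + 3*q*z - z^2)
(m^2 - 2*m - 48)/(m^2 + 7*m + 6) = (m - 8)/(m + 1)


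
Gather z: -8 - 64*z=-64*z - 8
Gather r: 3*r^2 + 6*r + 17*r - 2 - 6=3*r^2 + 23*r - 8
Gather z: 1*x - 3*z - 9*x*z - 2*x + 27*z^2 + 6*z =-x + 27*z^2 + z*(3 - 9*x)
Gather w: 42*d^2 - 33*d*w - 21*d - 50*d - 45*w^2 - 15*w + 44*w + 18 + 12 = 42*d^2 - 71*d - 45*w^2 + w*(29 - 33*d) + 30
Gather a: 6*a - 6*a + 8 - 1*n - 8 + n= 0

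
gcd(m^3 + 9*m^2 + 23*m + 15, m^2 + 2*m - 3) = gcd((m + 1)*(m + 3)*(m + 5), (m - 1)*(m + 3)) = m + 3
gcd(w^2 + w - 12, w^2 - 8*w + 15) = w - 3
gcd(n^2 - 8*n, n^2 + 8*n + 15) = 1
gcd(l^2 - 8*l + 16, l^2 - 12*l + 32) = l - 4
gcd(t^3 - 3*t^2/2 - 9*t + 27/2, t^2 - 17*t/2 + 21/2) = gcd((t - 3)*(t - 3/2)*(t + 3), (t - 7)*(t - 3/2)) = t - 3/2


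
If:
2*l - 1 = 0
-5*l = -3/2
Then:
No Solution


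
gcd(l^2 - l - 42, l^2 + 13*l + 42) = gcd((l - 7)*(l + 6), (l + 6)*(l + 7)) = l + 6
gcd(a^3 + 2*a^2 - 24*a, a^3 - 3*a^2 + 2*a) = a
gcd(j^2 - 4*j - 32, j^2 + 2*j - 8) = j + 4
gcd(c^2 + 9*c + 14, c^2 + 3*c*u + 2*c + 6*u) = c + 2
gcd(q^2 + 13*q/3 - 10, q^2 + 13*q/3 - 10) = q^2 + 13*q/3 - 10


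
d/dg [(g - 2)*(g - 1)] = 2*g - 3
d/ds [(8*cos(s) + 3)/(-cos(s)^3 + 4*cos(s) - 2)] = 4*(103*sin(s) - 16*sin(2*s) - 9*sin(3*s) - 8*sin(4*s))/(13*cos(s) - cos(3*s) - 8)^2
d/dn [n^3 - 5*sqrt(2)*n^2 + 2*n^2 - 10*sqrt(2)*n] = 3*n^2 - 10*sqrt(2)*n + 4*n - 10*sqrt(2)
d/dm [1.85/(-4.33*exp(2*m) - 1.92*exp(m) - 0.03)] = (16.021*exp(m) + 3.552)*exp(m)/(4.33*exp(2*m) + 1.92*exp(m) + 0.03)^2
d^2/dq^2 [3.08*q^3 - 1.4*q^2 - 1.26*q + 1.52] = 18.48*q - 2.8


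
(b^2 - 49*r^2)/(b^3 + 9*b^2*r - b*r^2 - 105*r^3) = (-b + 7*r)/(-b^2 - 2*b*r + 15*r^2)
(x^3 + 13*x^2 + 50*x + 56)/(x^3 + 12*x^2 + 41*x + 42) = (x + 4)/(x + 3)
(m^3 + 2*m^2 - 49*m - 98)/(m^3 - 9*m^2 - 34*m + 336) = (m^2 + 9*m + 14)/(m^2 - 2*m - 48)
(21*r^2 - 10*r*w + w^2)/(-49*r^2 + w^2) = (-3*r + w)/(7*r + w)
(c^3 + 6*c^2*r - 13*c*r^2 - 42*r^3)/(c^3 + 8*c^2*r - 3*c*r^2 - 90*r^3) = (c^2 + 9*c*r + 14*r^2)/(c^2 + 11*c*r + 30*r^2)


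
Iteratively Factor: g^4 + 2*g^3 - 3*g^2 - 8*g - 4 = (g + 1)*(g^3 + g^2 - 4*g - 4) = (g + 1)*(g + 2)*(g^2 - g - 2) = (g - 2)*(g + 1)*(g + 2)*(g + 1)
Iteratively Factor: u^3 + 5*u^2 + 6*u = (u + 3)*(u^2 + 2*u) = u*(u + 3)*(u + 2)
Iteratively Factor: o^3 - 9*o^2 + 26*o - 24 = (o - 2)*(o^2 - 7*o + 12) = (o - 4)*(o - 2)*(o - 3)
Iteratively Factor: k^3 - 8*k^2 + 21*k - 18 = (k - 2)*(k^2 - 6*k + 9) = (k - 3)*(k - 2)*(k - 3)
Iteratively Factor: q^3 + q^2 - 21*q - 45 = (q + 3)*(q^2 - 2*q - 15) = (q + 3)^2*(q - 5)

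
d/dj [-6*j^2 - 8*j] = -12*j - 8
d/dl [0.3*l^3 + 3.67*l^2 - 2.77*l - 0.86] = 0.9*l^2 + 7.34*l - 2.77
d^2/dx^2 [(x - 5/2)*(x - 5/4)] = 2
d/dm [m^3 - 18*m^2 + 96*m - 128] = 3*m^2 - 36*m + 96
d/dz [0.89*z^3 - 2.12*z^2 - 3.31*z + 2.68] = 2.67*z^2 - 4.24*z - 3.31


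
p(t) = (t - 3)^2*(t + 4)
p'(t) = (t - 3)^2 + (t + 4)*(2*t - 6) = (t - 3)*(3*t + 5)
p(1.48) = 12.66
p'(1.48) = -14.35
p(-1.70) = 50.81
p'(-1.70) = 0.47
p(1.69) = 9.76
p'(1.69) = -13.19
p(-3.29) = 28.09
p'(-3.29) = 30.63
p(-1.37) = 50.22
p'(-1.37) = -3.89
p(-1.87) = 50.52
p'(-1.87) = 2.97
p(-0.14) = 38.06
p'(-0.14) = -14.38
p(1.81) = 8.23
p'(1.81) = -12.41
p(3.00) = 0.00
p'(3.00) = 0.00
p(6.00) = 90.00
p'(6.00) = 69.00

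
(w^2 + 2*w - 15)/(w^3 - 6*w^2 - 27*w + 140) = (w - 3)/(w^2 - 11*w + 28)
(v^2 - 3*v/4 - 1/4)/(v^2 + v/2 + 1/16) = 4*(v - 1)/(4*v + 1)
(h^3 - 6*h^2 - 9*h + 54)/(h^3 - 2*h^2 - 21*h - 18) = (h - 3)/(h + 1)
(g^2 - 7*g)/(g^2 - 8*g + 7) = g/(g - 1)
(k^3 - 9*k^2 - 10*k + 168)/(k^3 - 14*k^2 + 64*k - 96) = (k^2 - 3*k - 28)/(k^2 - 8*k + 16)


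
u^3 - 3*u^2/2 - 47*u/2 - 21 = (u - 6)*(u + 1)*(u + 7/2)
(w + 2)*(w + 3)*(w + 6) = w^3 + 11*w^2 + 36*w + 36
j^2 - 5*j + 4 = (j - 4)*(j - 1)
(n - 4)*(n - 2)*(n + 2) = n^3 - 4*n^2 - 4*n + 16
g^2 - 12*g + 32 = (g - 8)*(g - 4)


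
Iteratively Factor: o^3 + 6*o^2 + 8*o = (o + 4)*(o^2 + 2*o) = (o + 2)*(o + 4)*(o)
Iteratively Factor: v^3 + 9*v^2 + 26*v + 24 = (v + 2)*(v^2 + 7*v + 12) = (v + 2)*(v + 4)*(v + 3)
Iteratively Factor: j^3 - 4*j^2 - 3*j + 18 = (j - 3)*(j^2 - j - 6) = (j - 3)*(j + 2)*(j - 3)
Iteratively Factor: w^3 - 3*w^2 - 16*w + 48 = (w - 3)*(w^2 - 16) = (w - 3)*(w + 4)*(w - 4)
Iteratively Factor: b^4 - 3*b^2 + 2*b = (b - 1)*(b^3 + b^2 - 2*b) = b*(b - 1)*(b^2 + b - 2) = b*(b - 1)^2*(b + 2)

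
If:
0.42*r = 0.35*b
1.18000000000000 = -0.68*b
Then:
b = -1.74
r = -1.45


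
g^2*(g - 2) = g^3 - 2*g^2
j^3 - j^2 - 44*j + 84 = (j - 6)*(j - 2)*(j + 7)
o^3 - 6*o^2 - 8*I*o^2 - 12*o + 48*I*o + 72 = (o - 6)*(o - 6*I)*(o - 2*I)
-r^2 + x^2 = (-r + x)*(r + x)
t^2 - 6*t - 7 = (t - 7)*(t + 1)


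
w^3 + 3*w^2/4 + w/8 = w*(w + 1/4)*(w + 1/2)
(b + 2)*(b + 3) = b^2 + 5*b + 6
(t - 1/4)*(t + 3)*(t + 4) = t^3 + 27*t^2/4 + 41*t/4 - 3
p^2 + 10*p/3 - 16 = (p - 8/3)*(p + 6)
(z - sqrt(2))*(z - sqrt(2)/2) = z^2 - 3*sqrt(2)*z/2 + 1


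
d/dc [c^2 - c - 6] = 2*c - 1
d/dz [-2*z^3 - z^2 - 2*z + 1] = -6*z^2 - 2*z - 2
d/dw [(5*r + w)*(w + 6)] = 5*r + 2*w + 6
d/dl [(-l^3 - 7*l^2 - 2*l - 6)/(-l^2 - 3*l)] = (l^4 + 6*l^3 + 19*l^2 - 12*l - 18)/(l^2*(l^2 + 6*l + 9))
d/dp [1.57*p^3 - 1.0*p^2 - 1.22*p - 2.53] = 4.71*p^2 - 2.0*p - 1.22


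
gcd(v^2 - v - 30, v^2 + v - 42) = v - 6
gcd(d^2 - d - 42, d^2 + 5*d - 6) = d + 6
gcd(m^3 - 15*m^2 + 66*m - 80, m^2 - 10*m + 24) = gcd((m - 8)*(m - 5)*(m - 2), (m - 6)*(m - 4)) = 1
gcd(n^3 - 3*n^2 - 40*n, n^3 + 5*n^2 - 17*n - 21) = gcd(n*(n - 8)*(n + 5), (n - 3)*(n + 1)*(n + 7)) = 1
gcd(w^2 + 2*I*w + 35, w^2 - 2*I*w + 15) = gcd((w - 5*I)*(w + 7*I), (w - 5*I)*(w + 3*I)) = w - 5*I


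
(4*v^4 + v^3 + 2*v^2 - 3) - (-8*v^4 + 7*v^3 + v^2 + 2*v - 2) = 12*v^4 - 6*v^3 + v^2 - 2*v - 1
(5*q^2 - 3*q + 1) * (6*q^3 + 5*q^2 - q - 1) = 30*q^5 + 7*q^4 - 14*q^3 + 3*q^2 + 2*q - 1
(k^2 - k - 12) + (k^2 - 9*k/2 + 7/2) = 2*k^2 - 11*k/2 - 17/2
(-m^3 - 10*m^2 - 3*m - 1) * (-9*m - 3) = 9*m^4 + 93*m^3 + 57*m^2 + 18*m + 3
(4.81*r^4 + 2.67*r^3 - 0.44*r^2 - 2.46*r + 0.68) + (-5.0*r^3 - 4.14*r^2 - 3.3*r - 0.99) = 4.81*r^4 - 2.33*r^3 - 4.58*r^2 - 5.76*r - 0.31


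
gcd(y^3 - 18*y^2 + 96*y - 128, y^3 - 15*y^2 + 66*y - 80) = y^2 - 10*y + 16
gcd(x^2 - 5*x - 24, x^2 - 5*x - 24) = x^2 - 5*x - 24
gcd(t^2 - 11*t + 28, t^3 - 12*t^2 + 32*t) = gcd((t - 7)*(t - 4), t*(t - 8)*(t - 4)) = t - 4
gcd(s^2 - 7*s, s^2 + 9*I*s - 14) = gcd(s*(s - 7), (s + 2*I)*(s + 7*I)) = 1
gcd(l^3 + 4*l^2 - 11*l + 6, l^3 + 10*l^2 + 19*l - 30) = l^2 + 5*l - 6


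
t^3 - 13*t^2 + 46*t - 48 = (t - 8)*(t - 3)*(t - 2)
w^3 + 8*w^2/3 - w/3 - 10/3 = (w - 1)*(w + 5/3)*(w + 2)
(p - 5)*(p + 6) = p^2 + p - 30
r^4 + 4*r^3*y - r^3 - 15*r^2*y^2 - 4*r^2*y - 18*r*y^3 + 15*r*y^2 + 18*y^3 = (r - 1)*(r - 3*y)*(r + y)*(r + 6*y)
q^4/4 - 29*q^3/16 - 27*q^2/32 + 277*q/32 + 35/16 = (q/4 + 1/2)*(q - 7)*(q - 5/2)*(q + 1/4)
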